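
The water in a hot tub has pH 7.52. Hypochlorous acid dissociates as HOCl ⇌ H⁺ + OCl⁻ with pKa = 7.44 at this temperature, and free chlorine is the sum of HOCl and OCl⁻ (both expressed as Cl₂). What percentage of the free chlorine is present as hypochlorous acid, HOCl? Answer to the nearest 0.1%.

45.4%

[OCl⁻]/[HOCl] = 10^(pH − pKa) = 10^(7.52 − 7.44) = 10^0.08 = 1.202.
Fraction as HOCl = 1 / (1 + 1.202) = 0.4541.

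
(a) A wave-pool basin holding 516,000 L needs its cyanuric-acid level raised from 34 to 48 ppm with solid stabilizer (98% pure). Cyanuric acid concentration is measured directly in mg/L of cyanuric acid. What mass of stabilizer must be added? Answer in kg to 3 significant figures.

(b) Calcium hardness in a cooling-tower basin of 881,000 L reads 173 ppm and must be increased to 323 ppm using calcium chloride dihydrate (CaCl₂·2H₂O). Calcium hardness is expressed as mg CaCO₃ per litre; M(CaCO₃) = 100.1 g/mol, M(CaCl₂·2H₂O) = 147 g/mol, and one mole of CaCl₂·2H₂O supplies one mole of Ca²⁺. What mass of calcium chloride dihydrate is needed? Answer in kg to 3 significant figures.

(a) CYA to add: (48 − 34) = 14 mg/L × 516,000 L = 7224 g cyanuric acid.
(a) At 98% purity: 7224 / 0.98 = 7371 g product.

(b) Hardness to add: (323 − 173) = 150 mg/L as CaCO₃ × 881,000 L = 132,200 g as CaCO₃.
(b) Moles of Ca²⁺ (1 mol Ca²⁺ ≡ 1 mol CaCO₃): 132,200 / 100.1 g/mol = 1320 mol.
(b) Mass of CaCl₂·2H₂O: 1320 × 147 = 194,100 g.

(a) 7.37 kg; (b) 194 kg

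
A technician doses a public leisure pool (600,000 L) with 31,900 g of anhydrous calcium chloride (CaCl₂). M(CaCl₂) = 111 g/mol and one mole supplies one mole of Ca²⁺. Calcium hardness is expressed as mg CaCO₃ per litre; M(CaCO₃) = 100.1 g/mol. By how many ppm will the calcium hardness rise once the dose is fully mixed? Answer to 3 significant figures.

Moles of Ca²⁺: 31,900 g ÷ 111 g/mol = 287.4 mol.
As CaCO₃: 287.4 mol × 100.1 g/mol = 28,770 g.
Rise: 28,770 g / 600,000 L × 1000 = 47.95 mg/L.

47.9 ppm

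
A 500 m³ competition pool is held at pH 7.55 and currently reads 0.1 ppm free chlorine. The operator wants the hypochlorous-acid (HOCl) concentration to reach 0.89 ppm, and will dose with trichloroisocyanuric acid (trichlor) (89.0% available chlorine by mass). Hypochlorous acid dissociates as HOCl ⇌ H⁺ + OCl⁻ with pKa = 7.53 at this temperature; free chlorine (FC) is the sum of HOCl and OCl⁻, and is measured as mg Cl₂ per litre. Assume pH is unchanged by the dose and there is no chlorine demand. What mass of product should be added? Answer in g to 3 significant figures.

Volume: 500 m³ = 500,000 L.
[OCl⁻]/[HOCl] = 10^(pH − pKa) = 10^(7.55 − 7.53) = 1.047; fraction as HOCl = 1/(1 + 1.047) = 0.4885.
Free chlorine required for 0.89 ppm HOCl: 0.89 / 0.4885 = 1.822 ppm.
FC to add: 1.822 − 0.1 = 1.722 mg/L as Cl₂.
Cl₂ equivalent: 1.722 mg/L × 500,000 L = 861 g.
Product at 89.0% available Cl: 861 / 0.89 = 967.4 g.

967 g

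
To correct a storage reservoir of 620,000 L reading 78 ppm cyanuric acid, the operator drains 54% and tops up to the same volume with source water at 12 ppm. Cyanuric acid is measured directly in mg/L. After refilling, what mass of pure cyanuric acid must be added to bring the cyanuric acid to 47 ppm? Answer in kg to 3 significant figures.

2.88 kg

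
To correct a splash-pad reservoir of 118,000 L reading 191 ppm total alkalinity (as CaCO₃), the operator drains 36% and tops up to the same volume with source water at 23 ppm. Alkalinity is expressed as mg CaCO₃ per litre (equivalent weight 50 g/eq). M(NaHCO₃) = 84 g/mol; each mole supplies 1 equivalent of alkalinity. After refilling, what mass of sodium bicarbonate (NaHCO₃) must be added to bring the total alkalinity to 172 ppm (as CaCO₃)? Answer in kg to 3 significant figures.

After draining 36% and refilling: 191 × 0.64 + 23 × 0.36 = 130.52 ppm.
Deficit to target: 172 − 130.52 = 41.48 mg/L.
As CaCO₃: 41.48 mg/L × 118,000 L = 4895 g; ÷ 50 g/eq ÷ 1 = 97.89 mol NaHCO₃.
Mass: 97.89 × 84 = 8223 g.

8.22 kg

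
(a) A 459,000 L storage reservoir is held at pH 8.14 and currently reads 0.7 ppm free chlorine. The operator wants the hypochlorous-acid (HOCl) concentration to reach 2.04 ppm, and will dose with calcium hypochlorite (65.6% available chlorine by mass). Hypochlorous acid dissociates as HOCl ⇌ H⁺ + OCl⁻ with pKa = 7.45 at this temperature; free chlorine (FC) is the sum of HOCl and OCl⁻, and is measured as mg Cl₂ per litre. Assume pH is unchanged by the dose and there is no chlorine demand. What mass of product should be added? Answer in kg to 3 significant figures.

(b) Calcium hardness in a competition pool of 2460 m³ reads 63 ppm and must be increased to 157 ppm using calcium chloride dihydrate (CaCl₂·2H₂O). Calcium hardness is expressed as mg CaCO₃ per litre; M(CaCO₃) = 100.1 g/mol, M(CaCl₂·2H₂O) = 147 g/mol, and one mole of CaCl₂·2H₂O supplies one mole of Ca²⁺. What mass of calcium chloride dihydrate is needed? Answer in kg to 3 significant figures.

(a) 7.93 kg; (b) 340 kg

(a) [OCl⁻]/[HOCl] = 10^(pH − pKa) = 10^(8.14 − 7.45) = 4.898; fraction as HOCl = 1/(1 + 4.898) = 0.1696.
(a) Free chlorine required for 2.04 ppm HOCl: 2.04 / 0.1696 = 12.03 ppm.
(a) FC to add: 12.03 − 0.7 = 11.33 mg/L as Cl₂.
(a) Cl₂ equivalent: 11.33 mg/L × 459,000 L = 5201 g.
(a) Product at 65.6% available Cl: 5201 / 0.656 = 7929 g.

(b) Volume: 2460 m³ = 2,460,000 L.
(b) Hardness to add: (157 − 63) = 94 mg/L as CaCO₃ × 2,460,000 L = 231,200 g as CaCO₃.
(b) Moles of Ca²⁺ (1 mol Ca²⁺ ≡ 1 mol CaCO₃): 231,200 / 100.1 g/mol = 2310 mol.
(b) Mass of CaCl₂·2H₂O: 2310 × 147 = 339,600 g.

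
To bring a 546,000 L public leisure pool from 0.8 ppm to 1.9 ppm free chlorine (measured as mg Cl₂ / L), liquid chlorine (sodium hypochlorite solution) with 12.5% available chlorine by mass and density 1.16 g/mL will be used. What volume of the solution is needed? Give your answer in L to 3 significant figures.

Chlorine deficit: 1.9 − 0.8 = 1.1 ppm = 1.1 mg/L as Cl₂.
Cl₂ equivalent needed: 1.1 mg/L × 546,000 L = 600,600 mg = 600.6 g.
Product at 12.5% available chlorine: 600.6 / 0.125 = 4805 g.
Volume at density 1.16 g/mL: 4805 g ÷ 1.16 g/mL = 4142 mL.

4.14 L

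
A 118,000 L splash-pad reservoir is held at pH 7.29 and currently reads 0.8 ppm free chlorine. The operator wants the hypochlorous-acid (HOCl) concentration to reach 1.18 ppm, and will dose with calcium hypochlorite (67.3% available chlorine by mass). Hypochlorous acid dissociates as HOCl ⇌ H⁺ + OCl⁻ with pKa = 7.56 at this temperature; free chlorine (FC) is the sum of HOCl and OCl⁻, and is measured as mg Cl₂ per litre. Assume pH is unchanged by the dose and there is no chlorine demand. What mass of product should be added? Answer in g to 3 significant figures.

178 g

[OCl⁻]/[HOCl] = 10^(pH − pKa) = 10^(7.29 − 7.56) = 0.537; fraction as HOCl = 1/(1 + 0.537) = 0.6506.
Free chlorine required for 1.18 ppm HOCl: 1.18 / 0.6506 = 1.814 ppm.
FC to add: 1.814 − 0.8 = 1.014 mg/L as Cl₂.
Cl₂ equivalent: 1.014 mg/L × 118,000 L = 119.6 g.
Product at 67.3% available Cl: 119.6 / 0.673 = 177.7 g.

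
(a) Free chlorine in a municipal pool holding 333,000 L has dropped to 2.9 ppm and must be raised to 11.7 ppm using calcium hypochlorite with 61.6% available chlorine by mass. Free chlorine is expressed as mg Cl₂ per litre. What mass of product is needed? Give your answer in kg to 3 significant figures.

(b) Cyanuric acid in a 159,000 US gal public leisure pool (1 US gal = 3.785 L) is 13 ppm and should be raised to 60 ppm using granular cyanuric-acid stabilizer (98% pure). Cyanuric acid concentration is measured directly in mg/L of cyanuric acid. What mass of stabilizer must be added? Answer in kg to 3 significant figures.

(a) 4.76 kg; (b) 28.9 kg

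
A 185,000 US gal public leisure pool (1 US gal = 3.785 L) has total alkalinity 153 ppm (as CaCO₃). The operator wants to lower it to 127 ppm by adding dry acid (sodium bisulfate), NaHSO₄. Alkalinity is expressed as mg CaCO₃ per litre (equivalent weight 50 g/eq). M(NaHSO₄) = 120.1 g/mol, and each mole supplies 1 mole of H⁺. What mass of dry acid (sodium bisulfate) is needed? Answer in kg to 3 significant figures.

Volume: 185,000 US gal × 3.785 L/gal = 700,225 L.
Alkalinity to neutralize: (153 − 127) = 26 mg/L as CaCO₃ × 700,225 L = 18,210 g as CaCO₃.
Equivalents of H⁺ required: 18,210 ÷ 50 g/eq = 364.1 eq = 364.1 mol NaHSO₄.
Mass of NaHSO₄: 364.1 × 120.1 = 43,730 g.

43.7 kg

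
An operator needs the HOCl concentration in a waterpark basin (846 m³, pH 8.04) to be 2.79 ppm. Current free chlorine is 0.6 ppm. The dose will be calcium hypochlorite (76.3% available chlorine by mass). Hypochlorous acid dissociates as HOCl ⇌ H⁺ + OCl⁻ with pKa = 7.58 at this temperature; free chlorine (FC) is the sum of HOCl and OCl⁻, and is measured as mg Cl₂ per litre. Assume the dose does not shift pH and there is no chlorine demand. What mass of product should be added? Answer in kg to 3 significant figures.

11.3 kg

Volume: 846 m³ = 846,000 L.
[OCl⁻]/[HOCl] = 10^(pH − pKa) = 10^(8.04 − 7.58) = 2.884; fraction as HOCl = 1/(1 + 2.884) = 0.2575.
Free chlorine required for 2.79 ppm HOCl: 2.79 / 0.2575 = 10.84 ppm.
FC to add: 10.84 − 0.6 = 10.24 mg/L as Cl₂.
Cl₂ equivalent: 10.24 mg/L × 846,000 L = 8660 g.
Product at 76.3% available Cl: 8660 / 0.763 = 11,350 g.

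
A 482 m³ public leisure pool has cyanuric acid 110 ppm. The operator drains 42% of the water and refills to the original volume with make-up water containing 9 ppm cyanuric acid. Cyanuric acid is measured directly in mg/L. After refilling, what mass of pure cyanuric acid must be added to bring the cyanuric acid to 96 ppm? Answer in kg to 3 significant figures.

13.7 kg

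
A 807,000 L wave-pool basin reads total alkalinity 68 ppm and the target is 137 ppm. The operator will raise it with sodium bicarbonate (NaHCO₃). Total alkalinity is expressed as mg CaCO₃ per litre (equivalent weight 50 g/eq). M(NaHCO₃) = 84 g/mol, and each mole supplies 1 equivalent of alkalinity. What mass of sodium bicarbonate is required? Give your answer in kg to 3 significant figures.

93.5 kg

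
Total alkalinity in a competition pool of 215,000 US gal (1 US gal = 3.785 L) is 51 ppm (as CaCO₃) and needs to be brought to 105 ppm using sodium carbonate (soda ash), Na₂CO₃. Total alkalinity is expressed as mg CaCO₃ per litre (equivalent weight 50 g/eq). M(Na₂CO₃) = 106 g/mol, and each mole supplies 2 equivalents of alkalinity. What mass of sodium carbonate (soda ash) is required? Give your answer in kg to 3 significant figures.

Volume: 215,000 US gal × 3.785 L/gal = 813,775 L.
Alkalinity to add: (105 − 51) = 54 mg/L as CaCO₃ × 813,775 L = 43,940 g as CaCO₃.
Equivalents: 43,940 g ÷ 50 g/eq = 878.9 eq.
Each mole of Na₂CO₃ supplies 2 eq, so 878.9 / 2 = 439.4 mol.
Mass: 439.4 mol × 106 g/mol = 46,580 g.

46.6 kg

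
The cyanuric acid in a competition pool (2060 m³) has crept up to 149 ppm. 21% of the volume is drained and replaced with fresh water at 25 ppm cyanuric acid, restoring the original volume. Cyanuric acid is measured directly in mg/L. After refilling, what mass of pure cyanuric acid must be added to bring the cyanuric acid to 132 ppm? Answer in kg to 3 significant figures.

Volume: 2060 m³ = 2,060,000 L.
After draining 21% and refilling: 149 × 0.79 + 25 × 0.21 = 122.96 ppm.
Deficit to target: 132 − 122.96 = 9.04 mg/L.
Mass: 9.04 mg/L × 2,060,000 L = 18,620 g cyanuric acid.

18.6 kg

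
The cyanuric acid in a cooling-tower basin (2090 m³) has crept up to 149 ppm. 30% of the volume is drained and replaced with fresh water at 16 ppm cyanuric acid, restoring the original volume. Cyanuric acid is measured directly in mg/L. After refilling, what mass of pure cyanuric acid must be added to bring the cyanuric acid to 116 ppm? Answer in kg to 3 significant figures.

14.4 kg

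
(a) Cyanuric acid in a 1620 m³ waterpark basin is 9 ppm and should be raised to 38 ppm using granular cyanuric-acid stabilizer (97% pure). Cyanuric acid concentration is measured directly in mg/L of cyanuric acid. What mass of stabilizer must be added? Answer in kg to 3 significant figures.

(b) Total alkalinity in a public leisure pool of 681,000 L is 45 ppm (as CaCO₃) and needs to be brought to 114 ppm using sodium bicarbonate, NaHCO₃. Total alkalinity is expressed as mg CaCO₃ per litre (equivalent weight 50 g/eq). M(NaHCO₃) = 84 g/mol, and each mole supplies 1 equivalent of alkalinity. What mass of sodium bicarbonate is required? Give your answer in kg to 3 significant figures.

(a) 48.4 kg; (b) 78.9 kg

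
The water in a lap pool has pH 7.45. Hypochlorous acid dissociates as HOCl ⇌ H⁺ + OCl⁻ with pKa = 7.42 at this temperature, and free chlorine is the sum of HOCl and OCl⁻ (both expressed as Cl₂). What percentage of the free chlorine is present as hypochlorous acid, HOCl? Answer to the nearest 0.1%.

48.3%

[OCl⁻]/[HOCl] = 10^(pH − pKa) = 10^(7.45 − 7.42) = 10^0.03 = 1.072.
Fraction as HOCl = 1 / (1 + 1.072) = 0.4827.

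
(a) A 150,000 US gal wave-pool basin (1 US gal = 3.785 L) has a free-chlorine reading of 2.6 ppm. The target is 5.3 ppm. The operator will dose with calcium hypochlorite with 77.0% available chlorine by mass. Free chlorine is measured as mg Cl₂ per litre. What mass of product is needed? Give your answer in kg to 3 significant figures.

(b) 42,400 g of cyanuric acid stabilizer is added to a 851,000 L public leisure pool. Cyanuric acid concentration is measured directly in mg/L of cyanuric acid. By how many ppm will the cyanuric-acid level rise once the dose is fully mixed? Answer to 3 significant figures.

(a) Volume: 150,000 US gal × 3.785 L/gal = 567,750 L.
(a) Chlorine deficit: 5.3 − 2.6 = 2.7 ppm = 2.7 mg/L as Cl₂.
(a) Cl₂ equivalent needed: 2.7 mg/L × 567,750 L = 1,533,000 mg = 1533 g.
(a) Product at 77.0% available chlorine: 1533 / 0.77 = 1991 g.

(b) Rise: 42,400 g / 851,000 L × 1000 = 49.82 mg/L.

(a) 1.99 kg; (b) 49.8 ppm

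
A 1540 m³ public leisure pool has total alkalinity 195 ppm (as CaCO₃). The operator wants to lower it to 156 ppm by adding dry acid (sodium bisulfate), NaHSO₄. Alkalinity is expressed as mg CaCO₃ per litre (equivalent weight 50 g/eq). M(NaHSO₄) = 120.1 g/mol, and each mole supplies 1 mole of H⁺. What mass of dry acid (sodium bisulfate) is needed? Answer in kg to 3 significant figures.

Volume: 1540 m³ = 1,540,000 L.
Alkalinity to neutralize: (195 − 156) = 39 mg/L as CaCO₃ × 1,540,000 L = 60,060 g as CaCO₃.
Equivalents of H⁺ required: 60,060 ÷ 50 g/eq = 1201 eq = 1201 mol NaHSO₄.
Mass of NaHSO₄: 1201 × 120.1 = 144,300 g.

144 kg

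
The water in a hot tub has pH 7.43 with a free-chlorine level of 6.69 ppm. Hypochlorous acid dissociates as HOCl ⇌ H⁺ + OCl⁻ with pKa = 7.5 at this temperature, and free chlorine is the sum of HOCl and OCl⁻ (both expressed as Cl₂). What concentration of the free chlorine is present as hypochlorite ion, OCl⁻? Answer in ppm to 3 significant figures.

3.08 ppm

[OCl⁻]/[HOCl] = 10^(pH − pKa) = 10^(7.43 − 7.5) = 10^-0.07 = 0.8511.
Fraction as HOCl = 1 / (1 + 0.8511) = 0.5402.
OCl⁻ = (1 − 0.5402) × 6.69 ppm = 3.076 ppm.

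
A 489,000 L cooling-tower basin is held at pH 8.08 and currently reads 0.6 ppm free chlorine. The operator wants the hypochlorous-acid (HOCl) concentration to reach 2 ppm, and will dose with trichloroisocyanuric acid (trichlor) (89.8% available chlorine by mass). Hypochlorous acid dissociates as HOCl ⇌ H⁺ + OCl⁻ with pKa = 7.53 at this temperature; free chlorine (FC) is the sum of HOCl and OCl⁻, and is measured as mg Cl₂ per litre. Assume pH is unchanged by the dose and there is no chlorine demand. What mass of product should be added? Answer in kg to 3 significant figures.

4.63 kg

[OCl⁻]/[HOCl] = 10^(pH − pKa) = 10^(8.08 − 7.53) = 3.548; fraction as HOCl = 1/(1 + 3.548) = 0.2199.
Free chlorine required for 2 ppm HOCl: 2 / 0.2199 = 9.096 ppm.
FC to add: 9.096 − 0.6 = 8.496 mg/L as Cl₂.
Cl₂ equivalent: 8.496 mg/L × 489,000 L = 4155 g.
Product at 89.8% available Cl: 4155 / 0.898 = 4627 g.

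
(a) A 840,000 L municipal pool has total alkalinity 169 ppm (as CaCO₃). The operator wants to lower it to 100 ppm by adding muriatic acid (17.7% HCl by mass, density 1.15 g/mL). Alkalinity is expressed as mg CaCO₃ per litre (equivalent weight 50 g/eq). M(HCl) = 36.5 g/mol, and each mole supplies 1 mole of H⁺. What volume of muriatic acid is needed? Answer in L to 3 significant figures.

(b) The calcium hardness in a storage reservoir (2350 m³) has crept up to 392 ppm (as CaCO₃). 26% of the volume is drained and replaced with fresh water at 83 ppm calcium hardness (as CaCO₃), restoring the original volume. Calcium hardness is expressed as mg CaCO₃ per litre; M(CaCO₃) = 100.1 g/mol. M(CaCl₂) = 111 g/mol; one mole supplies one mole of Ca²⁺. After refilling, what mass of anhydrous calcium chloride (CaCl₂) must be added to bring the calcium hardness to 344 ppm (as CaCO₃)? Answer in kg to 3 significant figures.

(a) 208 L; (b) 84.3 kg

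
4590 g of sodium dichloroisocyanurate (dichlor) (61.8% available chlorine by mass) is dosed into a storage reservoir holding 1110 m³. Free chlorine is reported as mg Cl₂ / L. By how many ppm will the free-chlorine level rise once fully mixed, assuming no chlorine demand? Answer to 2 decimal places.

Volume: 1110 m³ = 1,110,000 L.
Available chlorine delivered: 4590 g × 0.618 = 2837 g as Cl₂.
Concentration rise: 2837 g / 1,110,000 L = 2.556 mg/L = 2.56 ppm.

2.56 ppm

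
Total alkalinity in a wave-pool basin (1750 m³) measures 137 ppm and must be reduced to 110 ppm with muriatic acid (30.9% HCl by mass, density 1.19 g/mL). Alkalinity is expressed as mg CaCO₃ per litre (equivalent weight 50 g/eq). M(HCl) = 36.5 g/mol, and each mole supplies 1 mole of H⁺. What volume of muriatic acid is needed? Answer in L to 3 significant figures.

Volume: 1750 m³ = 1,750,000 L.
Alkalinity to neutralize: (137 − 110) = 27 mg/L as CaCO₃ × 1,750,000 L = 47,250 g as CaCO₃.
Equivalents of H⁺ required: 47,250 ÷ 50 g/eq = 945 eq = 945 mol HCl.
Mass of HCl: 945 × 36.5 = 34,490 g.
Mass of 30.9% solution: 34,490 / 0.309 = 111,600 g.
Volume: 111,600 g ÷ 1.19 g/mL = 93,800 mL.

93.8 L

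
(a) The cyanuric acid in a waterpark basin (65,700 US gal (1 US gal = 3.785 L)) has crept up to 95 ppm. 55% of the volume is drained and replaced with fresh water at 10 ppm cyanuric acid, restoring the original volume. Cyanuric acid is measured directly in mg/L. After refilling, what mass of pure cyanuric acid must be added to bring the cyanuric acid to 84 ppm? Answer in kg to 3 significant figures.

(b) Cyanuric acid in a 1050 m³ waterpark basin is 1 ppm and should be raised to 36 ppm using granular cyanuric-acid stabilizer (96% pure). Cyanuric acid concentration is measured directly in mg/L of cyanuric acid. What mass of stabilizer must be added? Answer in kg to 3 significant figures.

(a) 8.89 kg; (b) 38.3 kg

(a) Volume: 65,700 US gal × 3.785 L/gal = 248,674 L.
(a) After draining 55% and refilling: 95 × 0.45 + 10 × 0.55 = 48.25 ppm.
(a) Deficit to target: 84 − 48.25 = 35.75 mg/L.
(a) Mass: 35.75 mg/L × 248,674 L = 8890 g cyanuric acid.

(b) Volume: 1050 m³ = 1,050,000 L.
(b) CYA to add: (36 − 1) = 35 mg/L × 1,050,000 L = 36,750 g cyanuric acid.
(b) At 96% purity: 36,750 / 0.96 = 38,280 g product.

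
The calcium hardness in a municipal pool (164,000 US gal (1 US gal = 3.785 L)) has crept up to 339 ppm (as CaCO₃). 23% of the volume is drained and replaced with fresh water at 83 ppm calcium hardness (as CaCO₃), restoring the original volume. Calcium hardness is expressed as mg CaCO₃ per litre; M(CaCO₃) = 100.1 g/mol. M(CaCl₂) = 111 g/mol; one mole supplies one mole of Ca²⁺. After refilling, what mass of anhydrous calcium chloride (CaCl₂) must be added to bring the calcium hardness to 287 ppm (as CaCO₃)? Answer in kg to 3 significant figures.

Volume: 164,000 US gal × 3.785 L/gal = 620,740 L.
After draining 23% and refilling: 339 × 0.77 + 83 × 0.23 = 280.12 ppm.
Deficit to target: 287 − 280.12 = 6.88 mg/L.
As CaCO₃: 6.88 mg/L × 620,740 L = 4271 g; ÷ 100.1 = 42.66 mol Ca²⁺.
Mass: 42.66 × 111 = 4736 g.

4.74 kg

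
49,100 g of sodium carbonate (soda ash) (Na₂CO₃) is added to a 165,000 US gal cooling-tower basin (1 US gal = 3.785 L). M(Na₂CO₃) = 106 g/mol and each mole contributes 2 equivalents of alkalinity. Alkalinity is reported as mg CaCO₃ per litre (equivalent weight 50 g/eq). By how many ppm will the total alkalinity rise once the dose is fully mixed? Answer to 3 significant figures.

74.2 ppm

Volume: 165,000 US gal × 3.785 L/gal = 624,525 L.
Moles of Na₂CO₃: 49,100 g ÷ 106 g/mol = 463.2 mol → 926.4 eq of alkalinity.
As CaCO₃: 926.4 eq × 50 g/eq = 46,320 g.
Rise: 46,320 g / 624,525 L × 1000 = 74.17 mg/L.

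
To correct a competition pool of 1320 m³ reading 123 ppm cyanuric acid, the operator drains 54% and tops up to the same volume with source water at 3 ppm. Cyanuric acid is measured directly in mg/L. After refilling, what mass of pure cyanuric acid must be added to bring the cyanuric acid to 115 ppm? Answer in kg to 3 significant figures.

Volume: 1320 m³ = 1,320,000 L.
After draining 54% and refilling: 123 × 0.46 + 3 × 0.54 = 58.2 ppm.
Deficit to target: 115 − 58.2 = 56.8 mg/L.
Mass: 56.8 mg/L × 1,320,000 L = 74,980 g cyanuric acid.

75.0 kg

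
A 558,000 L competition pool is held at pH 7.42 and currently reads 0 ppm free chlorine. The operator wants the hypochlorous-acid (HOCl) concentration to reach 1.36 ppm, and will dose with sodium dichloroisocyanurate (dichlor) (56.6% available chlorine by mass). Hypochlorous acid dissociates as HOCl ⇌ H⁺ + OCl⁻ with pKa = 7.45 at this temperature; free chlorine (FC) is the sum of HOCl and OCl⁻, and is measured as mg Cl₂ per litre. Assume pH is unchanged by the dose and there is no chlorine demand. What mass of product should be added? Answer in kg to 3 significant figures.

2.59 kg

[OCl⁻]/[HOCl] = 10^(pH − pKa) = 10^(7.42 − 7.45) = 0.9333; fraction as HOCl = 1/(1 + 0.9333) = 0.5173.
Free chlorine required for 1.36 ppm HOCl: 1.36 / 0.5173 = 2.629 ppm.
FC to add: 2.629 − 0 = 2.629 mg/L as Cl₂.
Cl₂ equivalent: 2.629 mg/L × 558,000 L = 1467 g.
Product at 56.6% available Cl: 1467 / 0.566 = 2592 g.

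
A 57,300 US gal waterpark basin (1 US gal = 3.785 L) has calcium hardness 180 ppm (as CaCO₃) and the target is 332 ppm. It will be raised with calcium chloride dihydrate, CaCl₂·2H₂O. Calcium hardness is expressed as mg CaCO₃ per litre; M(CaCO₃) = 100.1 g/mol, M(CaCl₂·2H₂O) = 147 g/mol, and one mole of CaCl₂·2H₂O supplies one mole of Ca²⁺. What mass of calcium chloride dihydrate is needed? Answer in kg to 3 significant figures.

Volume: 57,300 US gal × 3.785 L/gal = 216,880 L.
Hardness to add: (332 − 180) = 152 mg/L as CaCO₃ × 216,880 L = 32,970 g as CaCO₃.
Moles of Ca²⁺ (1 mol Ca²⁺ ≡ 1 mol CaCO₃): 32,970 / 100.1 g/mol = 329.3 mol.
Mass of CaCl₂·2H₂O: 329.3 × 147 = 48,410 g.

48.4 kg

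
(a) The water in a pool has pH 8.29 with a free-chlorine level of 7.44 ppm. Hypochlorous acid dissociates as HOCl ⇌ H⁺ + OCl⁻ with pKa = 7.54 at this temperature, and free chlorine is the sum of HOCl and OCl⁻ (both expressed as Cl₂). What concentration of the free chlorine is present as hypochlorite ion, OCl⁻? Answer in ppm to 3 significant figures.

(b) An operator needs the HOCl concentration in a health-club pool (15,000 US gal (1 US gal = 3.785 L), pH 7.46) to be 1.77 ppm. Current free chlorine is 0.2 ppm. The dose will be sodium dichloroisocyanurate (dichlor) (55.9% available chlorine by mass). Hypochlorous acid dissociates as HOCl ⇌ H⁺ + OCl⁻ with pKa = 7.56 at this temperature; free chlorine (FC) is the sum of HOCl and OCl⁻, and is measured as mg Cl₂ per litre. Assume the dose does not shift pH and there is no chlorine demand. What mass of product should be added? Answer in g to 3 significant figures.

(a) 6.32 ppm; (b) 302 g

(a) [OCl⁻]/[HOCl] = 10^(pH − pKa) = 10^(8.29 − 7.54) = 10^0.75 = 5.623.
(a) Fraction as HOCl = 1 / (1 + 5.623) = 0.151.
(a) OCl⁻ = (1 − 0.151) × 7.44 ppm = 6.317 ppm.

(b) Volume: 15,000 US gal × 3.785 L/gal = 56,775 L.
(b) [OCl⁻]/[HOCl] = 10^(pH − pKa) = 10^(7.46 − 7.56) = 0.7943; fraction as HOCl = 1/(1 + 0.7943) = 0.5573.
(b) Free chlorine required for 1.77 ppm HOCl: 1.77 / 0.5573 = 3.176 ppm.
(b) FC to add: 3.176 − 0.2 = 2.976 mg/L as Cl₂.
(b) Cl₂ equivalent: 2.976 mg/L × 56,775 L = 169 g.
(b) Product at 55.9% available Cl: 169 / 0.559 = 302.3 g.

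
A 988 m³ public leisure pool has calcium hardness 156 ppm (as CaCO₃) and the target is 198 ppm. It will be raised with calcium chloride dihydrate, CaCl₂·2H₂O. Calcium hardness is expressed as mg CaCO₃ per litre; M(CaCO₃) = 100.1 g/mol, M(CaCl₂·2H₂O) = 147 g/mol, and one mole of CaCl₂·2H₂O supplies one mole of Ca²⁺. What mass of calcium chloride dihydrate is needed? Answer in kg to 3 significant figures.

60.9 kg

Volume: 988 m³ = 988,000 L.
Hardness to add: (198 − 156) = 42 mg/L as CaCO₃ × 988,000 L = 41,500 g as CaCO₃.
Moles of Ca²⁺ (1 mol Ca²⁺ ≡ 1 mol CaCO₃): 41,500 / 100.1 g/mol = 414.5 mol.
Mass of CaCl₂·2H₂O: 414.5 × 147 = 60,940 g.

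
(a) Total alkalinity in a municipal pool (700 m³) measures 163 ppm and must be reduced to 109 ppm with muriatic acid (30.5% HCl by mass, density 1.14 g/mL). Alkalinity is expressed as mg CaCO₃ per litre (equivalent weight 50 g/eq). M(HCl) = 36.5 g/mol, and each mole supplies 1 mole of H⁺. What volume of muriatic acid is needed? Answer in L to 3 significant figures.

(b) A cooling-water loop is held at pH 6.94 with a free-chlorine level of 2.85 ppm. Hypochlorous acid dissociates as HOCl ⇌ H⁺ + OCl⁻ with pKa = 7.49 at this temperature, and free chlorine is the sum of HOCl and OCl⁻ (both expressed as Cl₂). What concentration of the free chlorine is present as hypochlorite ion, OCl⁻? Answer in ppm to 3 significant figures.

(a) 79.4 L; (b) 0.627 ppm

(a) Volume: 700 m³ = 700,000 L.
(a) Alkalinity to neutralize: (163 − 109) = 54 mg/L as CaCO₃ × 700,000 L = 37,800 g as CaCO₃.
(a) Equivalents of H⁺ required: 37,800 ÷ 50 g/eq = 756 eq = 756 mol HCl.
(a) Mass of HCl: 756 × 36.5 = 27,590 g.
(a) Mass of 30.5% solution: 27,590 / 0.305 = 90,470 g.
(a) Volume: 90,470 g ÷ 1.14 g/mL = 79,360 mL.

(b) [OCl⁻]/[HOCl] = 10^(pH − pKa) = 10^(6.94 − 7.49) = 10^-0.55 = 0.2818.
(b) Fraction as HOCl = 1 / (1 + 0.2818) = 0.7801.
(b) OCl⁻ = (1 − 0.7801) × 2.85 ppm = 0.6266 ppm.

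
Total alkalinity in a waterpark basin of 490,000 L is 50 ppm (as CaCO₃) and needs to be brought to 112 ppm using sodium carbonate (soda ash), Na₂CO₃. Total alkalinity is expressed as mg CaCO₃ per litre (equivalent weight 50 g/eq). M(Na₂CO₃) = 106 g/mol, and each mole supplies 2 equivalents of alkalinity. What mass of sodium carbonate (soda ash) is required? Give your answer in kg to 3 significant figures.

32.2 kg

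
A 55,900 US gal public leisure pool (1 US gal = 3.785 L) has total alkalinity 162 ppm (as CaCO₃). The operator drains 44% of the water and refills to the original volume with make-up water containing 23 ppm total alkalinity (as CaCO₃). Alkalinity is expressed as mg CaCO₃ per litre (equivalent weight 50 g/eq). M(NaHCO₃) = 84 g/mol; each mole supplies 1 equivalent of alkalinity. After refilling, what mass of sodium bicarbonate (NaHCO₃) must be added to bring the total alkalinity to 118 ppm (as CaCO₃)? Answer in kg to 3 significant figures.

Volume: 55,900 US gal × 3.785 L/gal = 211,582 L.
After draining 44% and refilling: 162 × 0.56 + 23 × 0.44 = 100.84 ppm.
Deficit to target: 118 − 100.84 = 17.16 mg/L.
As CaCO₃: 17.16 mg/L × 211,582 L = 3631 g; ÷ 50 g/eq ÷ 1 = 72.61 mol NaHCO₃.
Mass: 72.61 × 84 = 6100 g.

6.10 kg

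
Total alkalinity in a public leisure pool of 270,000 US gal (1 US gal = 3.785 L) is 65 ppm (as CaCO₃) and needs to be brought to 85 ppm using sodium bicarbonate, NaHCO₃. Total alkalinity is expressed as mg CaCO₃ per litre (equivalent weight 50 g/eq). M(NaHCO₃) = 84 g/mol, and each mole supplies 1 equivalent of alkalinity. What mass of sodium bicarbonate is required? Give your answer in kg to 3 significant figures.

34.3 kg

Volume: 270,000 US gal × 3.785 L/gal = 1,021,950 L.
Alkalinity to add: (85 − 65) = 20 mg/L as CaCO₃ × 1,021,950 L = 20,440 g as CaCO₃.
Equivalents: 20,440 g ÷ 50 g/eq = 408.8 eq.
NaHCO₃ supplies 1 eq per mole → 408.8 mol.
Mass: 408.8 mol × 84 g/mol = 34,340 g.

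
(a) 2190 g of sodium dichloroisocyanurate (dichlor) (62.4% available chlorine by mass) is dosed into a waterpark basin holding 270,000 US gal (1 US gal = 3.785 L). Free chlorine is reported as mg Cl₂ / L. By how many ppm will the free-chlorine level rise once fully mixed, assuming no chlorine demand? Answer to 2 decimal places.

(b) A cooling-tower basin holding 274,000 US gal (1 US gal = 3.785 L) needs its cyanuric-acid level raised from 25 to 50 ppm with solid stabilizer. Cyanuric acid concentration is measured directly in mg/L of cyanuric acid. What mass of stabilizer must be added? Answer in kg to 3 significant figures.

(a) Volume: 270,000 US gal × 3.785 L/gal = 1,021,950 L.
(a) Available chlorine delivered: 2190 g × 0.624 = 1367 g as Cl₂.
(a) Concentration rise: 1367 g / 1,021,950 L = 1.337 mg/L = 1.34 ppm.

(b) Volume: 274,000 US gal × 3.785 L/gal = 1,037,090 L.
(b) CYA to add: (50 − 25) = 25 mg/L × 1,037,090 L = 25,930 g cyanuric acid.

(a) 1.34 ppm; (b) 25.9 kg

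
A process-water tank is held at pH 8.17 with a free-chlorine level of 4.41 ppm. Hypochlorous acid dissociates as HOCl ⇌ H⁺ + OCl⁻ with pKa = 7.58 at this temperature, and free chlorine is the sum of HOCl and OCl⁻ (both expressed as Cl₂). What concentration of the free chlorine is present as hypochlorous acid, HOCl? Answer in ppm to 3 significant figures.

0.902 ppm

[OCl⁻]/[HOCl] = 10^(pH − pKa) = 10^(8.17 − 7.58) = 10^0.59 = 3.89.
Fraction as HOCl = 1 / (1 + 3.89) = 0.2045.
HOCl = 0.2045 × 4.41 ppm = 0.9018 ppm.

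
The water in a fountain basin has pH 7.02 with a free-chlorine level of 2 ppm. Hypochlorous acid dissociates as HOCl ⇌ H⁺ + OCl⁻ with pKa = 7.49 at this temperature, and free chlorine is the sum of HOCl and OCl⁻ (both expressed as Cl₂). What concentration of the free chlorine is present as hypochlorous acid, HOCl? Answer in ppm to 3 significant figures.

[OCl⁻]/[HOCl] = 10^(pH − pKa) = 10^(7.02 − 7.49) = 10^-0.47 = 0.3388.
Fraction as HOCl = 1 / (1 + 0.3388) = 0.7469.
HOCl = 0.7469 × 2 ppm = 1.494 ppm.

1.49 ppm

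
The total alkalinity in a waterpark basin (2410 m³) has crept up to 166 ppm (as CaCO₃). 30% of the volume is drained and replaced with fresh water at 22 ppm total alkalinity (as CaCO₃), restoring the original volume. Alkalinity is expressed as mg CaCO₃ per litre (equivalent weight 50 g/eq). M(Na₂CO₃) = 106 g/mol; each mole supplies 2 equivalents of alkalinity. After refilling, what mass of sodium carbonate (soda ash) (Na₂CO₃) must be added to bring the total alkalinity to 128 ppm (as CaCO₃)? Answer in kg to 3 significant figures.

Volume: 2410 m³ = 2,410,000 L.
After draining 30% and refilling: 166 × 0.70 + 22 × 0.30 = 122.8 ppm.
Deficit to target: 128 − 122.8 = 5.2 mg/L.
As CaCO₃: 5.2 mg/L × 2,410,000 L = 12,530 g; ÷ 50 g/eq ÷ 2 = 125.3 mol Na₂CO₃.
Mass: 125.3 × 106 = 13,280 g.

13.3 kg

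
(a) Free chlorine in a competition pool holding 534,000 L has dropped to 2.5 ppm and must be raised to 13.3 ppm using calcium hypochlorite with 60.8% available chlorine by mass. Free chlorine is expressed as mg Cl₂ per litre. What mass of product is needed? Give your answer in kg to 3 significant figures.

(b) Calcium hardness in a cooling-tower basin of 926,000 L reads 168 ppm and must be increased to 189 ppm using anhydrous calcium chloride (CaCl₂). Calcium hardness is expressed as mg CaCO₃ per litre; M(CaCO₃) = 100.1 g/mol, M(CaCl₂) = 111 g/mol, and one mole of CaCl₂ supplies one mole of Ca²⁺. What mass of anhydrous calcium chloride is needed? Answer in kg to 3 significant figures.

(a) 9.49 kg; (b) 21.6 kg

(a) Chlorine deficit: 13.3 − 2.5 = 10.8 ppm = 10.8 mg/L as Cl₂.
(a) Cl₂ equivalent needed: 10.8 mg/L × 534,000 L = 5,767,000 mg = 5767 g.
(a) Product at 60.8% available chlorine: 5767 / 0.608 = 9486 g.

(b) Hardness to add: (189 − 168) = 21 mg/L as CaCO₃ × 926,000 L = 19,450 g as CaCO₃.
(b) Moles of Ca²⁺ (1 mol Ca²⁺ ≡ 1 mol CaCO₃): 19,450 / 100.1 g/mol = 194.3 mol.
(b) Mass of CaCl₂: 194.3 × 111 = 21,560 g.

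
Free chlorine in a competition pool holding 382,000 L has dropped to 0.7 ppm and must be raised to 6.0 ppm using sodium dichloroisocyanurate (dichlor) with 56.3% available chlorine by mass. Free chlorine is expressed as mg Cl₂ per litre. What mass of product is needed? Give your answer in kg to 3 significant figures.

3.60 kg

Chlorine deficit: 6.0 − 0.7 = 5.3 ppm = 5.3 mg/L as Cl₂.
Cl₂ equivalent needed: 5.3 mg/L × 382,000 L = 2,025,000 mg = 2025 g.
Product at 56.3% available chlorine: 2025 / 0.563 = 3596 g.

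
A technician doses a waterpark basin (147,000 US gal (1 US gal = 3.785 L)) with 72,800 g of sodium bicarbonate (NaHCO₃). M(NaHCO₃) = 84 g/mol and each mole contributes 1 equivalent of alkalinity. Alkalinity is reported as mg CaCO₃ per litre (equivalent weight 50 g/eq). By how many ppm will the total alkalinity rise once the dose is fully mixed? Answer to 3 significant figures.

Volume: 147,000 US gal × 3.785 L/gal = 556,395 L.
Moles of NaHCO₃: 72,800 g ÷ 84 g/mol = 866.7 mol → 866.7 eq of alkalinity.
As CaCO₃: 866.7 eq × 50 g/eq = 43,330 g.
Rise: 43,330 g / 556,395 L × 1000 = 77.88 mg/L.

77.9 ppm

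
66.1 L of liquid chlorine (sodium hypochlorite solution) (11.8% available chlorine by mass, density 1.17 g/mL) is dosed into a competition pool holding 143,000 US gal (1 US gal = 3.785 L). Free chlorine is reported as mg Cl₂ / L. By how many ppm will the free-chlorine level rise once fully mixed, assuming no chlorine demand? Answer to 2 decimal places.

Volume: 143,000 US gal × 3.785 L/gal = 541,255 L.
Mass of solution: 66.1 L × 1000 mL/L × 1.17 g/mL = 77,340 g.
Available chlorine delivered: 77,340 g × 0.118 = 9126 g as Cl₂.
Concentration rise: 9126 g / 541,255 L = 16.86 mg/L = 16.86 ppm.

16.86 ppm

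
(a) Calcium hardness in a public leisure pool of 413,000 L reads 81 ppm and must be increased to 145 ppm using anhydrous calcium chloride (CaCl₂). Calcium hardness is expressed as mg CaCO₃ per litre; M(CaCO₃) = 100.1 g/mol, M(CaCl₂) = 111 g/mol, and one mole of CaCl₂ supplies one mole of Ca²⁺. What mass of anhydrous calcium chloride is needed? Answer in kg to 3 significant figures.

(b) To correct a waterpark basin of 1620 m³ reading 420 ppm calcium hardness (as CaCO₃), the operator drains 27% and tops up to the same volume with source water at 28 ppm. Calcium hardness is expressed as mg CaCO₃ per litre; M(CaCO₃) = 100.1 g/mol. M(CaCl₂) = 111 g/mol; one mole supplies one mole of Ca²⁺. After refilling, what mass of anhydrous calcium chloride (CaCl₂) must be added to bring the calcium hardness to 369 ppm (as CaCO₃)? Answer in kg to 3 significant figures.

(a) 29.3 kg; (b) 98.5 kg

(a) Hardness to add: (145 − 81) = 64 mg/L as CaCO₃ × 413,000 L = 26,430 g as CaCO₃.
(a) Moles of Ca²⁺ (1 mol Ca²⁺ ≡ 1 mol CaCO₃): 26,430 / 100.1 g/mol = 264.1 mol.
(a) Mass of CaCl₂: 264.1 × 111 = 29,310 g.

(b) Volume: 1620 m³ = 1,620,000 L.
(b) After draining 27% and refilling: 420 × 0.73 + 28 × 0.27 = 314.16 ppm.
(b) Deficit to target: 369 − 314.16 = 54.84 mg/L.
(b) As CaCO₃: 54.84 mg/L × 1,620,000 L = 88,840 g; ÷ 100.1 = 887.5 mol Ca²⁺.
(b) Mass: 887.5 × 111 = 98,510 g.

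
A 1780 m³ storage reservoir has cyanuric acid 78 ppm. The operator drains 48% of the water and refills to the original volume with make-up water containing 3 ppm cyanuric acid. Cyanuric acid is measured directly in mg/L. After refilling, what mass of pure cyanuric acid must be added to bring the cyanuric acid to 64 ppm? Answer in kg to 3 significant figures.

39.2 kg

Volume: 1780 m³ = 1,780,000 L.
After draining 48% and refilling: 78 × 0.52 + 3 × 0.48 = 42 ppm.
Deficit to target: 64 − 42 = 22 mg/L.
Mass: 22 mg/L × 1,780,000 L = 39,160 g cyanuric acid.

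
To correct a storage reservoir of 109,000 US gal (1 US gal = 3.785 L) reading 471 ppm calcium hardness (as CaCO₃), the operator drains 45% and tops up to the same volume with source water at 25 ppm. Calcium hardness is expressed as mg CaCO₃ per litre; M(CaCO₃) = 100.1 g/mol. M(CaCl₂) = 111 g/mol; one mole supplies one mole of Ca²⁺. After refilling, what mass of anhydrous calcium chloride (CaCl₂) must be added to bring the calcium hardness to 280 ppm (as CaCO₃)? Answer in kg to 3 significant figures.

Volume: 109,000 US gal × 3.785 L/gal = 412,565 L.
After draining 45% and refilling: 471 × 0.55 + 25 × 0.45 = 270.3 ppm.
Deficit to target: 280 − 270.3 = 9.7 mg/L.
As CaCO₃: 9.7 mg/L × 412,565 L = 4002 g; ÷ 100.1 = 39.98 mol Ca²⁺.
Mass: 39.98 × 111 = 4438 g.

4.44 kg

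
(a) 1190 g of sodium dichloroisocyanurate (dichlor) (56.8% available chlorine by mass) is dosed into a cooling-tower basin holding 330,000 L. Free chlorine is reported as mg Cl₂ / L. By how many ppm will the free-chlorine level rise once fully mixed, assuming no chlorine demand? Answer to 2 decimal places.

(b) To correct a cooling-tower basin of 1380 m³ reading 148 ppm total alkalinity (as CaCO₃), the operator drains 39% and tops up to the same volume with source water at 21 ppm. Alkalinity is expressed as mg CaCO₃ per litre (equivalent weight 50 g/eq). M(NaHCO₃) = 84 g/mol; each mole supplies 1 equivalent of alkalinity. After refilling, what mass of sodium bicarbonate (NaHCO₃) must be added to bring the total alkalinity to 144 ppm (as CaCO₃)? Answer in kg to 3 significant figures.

(a) Available chlorine delivered: 1190 g × 0.568 = 675.9 g as Cl₂.
(a) Concentration rise: 675.9 g / 330,000 L = 2.048 mg/L = 2.05 ppm.

(b) Volume: 1380 m³ = 1,380,000 L.
(b) After draining 39% and refilling: 148 × 0.61 + 21 × 0.39 = 98.47 ppm.
(b) Deficit to target: 144 − 98.47 = 45.53 mg/L.
(b) As CaCO₃: 45.53 mg/L × 1,380,000 L = 62,830 g; ÷ 50 g/eq ÷ 1 = 1257 mol NaHCO₃.
(b) Mass: 1257 × 84 = 105,600 g.

(a) 2.05 ppm; (b) 106 kg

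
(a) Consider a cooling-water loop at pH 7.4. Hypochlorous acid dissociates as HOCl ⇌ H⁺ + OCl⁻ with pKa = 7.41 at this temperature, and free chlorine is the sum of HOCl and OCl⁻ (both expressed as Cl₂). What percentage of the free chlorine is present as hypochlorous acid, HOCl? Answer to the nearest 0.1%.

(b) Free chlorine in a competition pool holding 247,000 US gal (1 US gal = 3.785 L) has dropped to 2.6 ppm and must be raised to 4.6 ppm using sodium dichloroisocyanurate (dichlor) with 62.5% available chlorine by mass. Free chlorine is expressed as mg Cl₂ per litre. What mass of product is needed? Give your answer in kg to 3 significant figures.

(a) [OCl⁻]/[HOCl] = 10^(pH − pKa) = 10^(7.4 − 7.41) = 10^-0.01 = 0.9772.
(a) Fraction as HOCl = 1 / (1 + 0.9772) = 0.5058.

(b) Volume: 247,000 US gal × 3.785 L/gal = 934,895 L.
(b) Chlorine deficit: 4.6 − 2.6 = 2 ppm = 2 mg/L as Cl₂.
(b) Cl₂ equivalent needed: 2 mg/L × 934,895 L = 1,870,000 mg = 1870 g.
(b) Product at 62.5% available chlorine: 1870 / 0.625 = 2992 g.

(a) 50.6%; (b) 2.99 kg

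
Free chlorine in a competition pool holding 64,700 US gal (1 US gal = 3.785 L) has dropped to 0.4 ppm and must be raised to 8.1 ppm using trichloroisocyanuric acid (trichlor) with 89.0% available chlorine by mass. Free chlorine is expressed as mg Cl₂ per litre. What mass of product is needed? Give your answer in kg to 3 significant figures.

2.12 kg

Volume: 64,700 US gal × 3.785 L/gal = 244,890 L.
Chlorine deficit: 8.1 − 0.4 = 7.7 ppm = 7.7 mg/L as Cl₂.
Cl₂ equivalent needed: 7.7 mg/L × 244,890 L = 1,886,000 mg = 1886 g.
Product at 89.0% available chlorine: 1886 / 0.89 = 2119 g.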